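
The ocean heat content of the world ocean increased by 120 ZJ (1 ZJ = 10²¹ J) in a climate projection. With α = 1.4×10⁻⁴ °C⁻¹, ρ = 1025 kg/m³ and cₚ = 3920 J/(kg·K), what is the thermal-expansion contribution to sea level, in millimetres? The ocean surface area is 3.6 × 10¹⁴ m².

Δh ≈ 11.6 mm

Per unit area: Q = 120×10²¹ / (3.6×10¹⁴) ≈ 3.333×10⁸ J/m²
Δh = αQ/(ρcₚ) = 1.4×10⁻⁴ × 3.333×10⁸ / (1025 × 3920) ≈ 0.011613 m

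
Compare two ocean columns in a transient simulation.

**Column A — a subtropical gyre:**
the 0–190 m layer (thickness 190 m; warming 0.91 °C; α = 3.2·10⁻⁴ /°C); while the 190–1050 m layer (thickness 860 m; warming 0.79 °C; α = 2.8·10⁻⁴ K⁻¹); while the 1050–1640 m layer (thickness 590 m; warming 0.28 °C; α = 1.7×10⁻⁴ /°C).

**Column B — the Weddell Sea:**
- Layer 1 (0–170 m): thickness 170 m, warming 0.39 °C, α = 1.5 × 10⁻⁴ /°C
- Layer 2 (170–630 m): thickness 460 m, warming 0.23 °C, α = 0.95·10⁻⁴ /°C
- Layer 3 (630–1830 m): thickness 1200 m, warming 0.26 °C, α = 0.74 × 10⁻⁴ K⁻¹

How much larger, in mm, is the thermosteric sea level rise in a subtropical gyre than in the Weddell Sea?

A Layer 1: 3.2×10⁻⁴ × 0.91 × 190 = 0.055328 m
A 860 × 0.79 × 2.8×10⁻⁴ = 0.190232 m
A Layer 3: 1.7×10⁻⁴ × 0.28 × 590 = 0.028084 m
A total: 0.273644 m
B 0–170 m: 170 × 1.5×10⁻⁴ × 0.39 = 0.009945 m
B 170–630 m: 0.95×10⁻⁴ × 0.23 × 460 = 0.010051 m
B 0.74×10⁻⁴ × 0.26 × 1200 = 0.023088 m
B total: 0.043084 m
Difference: 0.273644 − 0.043084 = 0.23056 m

230 mm larger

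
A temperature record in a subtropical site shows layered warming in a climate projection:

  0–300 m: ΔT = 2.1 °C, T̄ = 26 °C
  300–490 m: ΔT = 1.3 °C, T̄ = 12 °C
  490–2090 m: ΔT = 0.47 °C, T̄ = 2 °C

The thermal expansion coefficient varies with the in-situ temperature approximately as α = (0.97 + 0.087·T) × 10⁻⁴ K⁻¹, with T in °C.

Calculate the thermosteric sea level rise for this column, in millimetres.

Δh = 340 mm

Layer 1: α = (0.97 + 0.087×26)×10⁻⁴ = 3.232×10⁻⁴ K⁻¹
Layer 2: α = (0.97 + 0.087×12)×10⁻⁴ = 2.014×10⁻⁴ K⁻¹
Layer 3: α = (0.97 + 0.087×2)×10⁻⁴ = 1.144×10⁻⁴ K⁻¹
Layer 1: 300 × 3.232×10⁻⁴ × 2.1 = 0.203616 m
1.3 × 190 × 2.014×10⁻⁴ = 0.0497458 m
490–2090 m: 1.144×10⁻⁴ × 1600 × 0.47 = 0.0860288 m
Δh = 0.203616 + 0.0497458 + 0.0860288 = 0.3393906 m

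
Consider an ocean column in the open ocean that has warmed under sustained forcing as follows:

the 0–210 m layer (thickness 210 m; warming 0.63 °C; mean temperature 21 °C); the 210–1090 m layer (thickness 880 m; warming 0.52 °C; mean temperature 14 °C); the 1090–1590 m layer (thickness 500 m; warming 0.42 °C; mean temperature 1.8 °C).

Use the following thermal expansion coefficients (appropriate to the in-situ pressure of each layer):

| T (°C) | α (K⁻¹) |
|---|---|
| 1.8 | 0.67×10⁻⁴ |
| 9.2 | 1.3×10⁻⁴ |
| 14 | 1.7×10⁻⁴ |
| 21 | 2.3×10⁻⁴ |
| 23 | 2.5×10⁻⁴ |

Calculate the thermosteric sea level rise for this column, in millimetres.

Δh ≈ 122 mm

Layer 1 at 21 °C → α = 2.3×10⁻⁴ K⁻¹
Layer 2 at 14 °C → α = 1.7×10⁻⁴ K⁻¹
Layer 3 at 1.8 °C → α = 0.67×10⁻⁴ K⁻¹
0–210 m: 210 × 2.3×10⁻⁴ × 0.63 = 0.030429 m
210–1090 m: 1.7×10⁻⁴ × 880 × 0.52 = 0.077792 m
1090–1590 m: 0.67×10⁻⁴ × 500 × 0.42 = 0.01407 m
Δh = 0.030429 + 0.077792 + 0.01407 = 0.122291 m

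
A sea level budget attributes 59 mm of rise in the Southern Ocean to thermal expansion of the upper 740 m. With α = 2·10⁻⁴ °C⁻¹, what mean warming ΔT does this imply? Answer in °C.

about 0.399 °C

ΔT = Δh/(αH) = 0.059 / (2×10⁻⁴ × 740) ≈ 0.3986 °C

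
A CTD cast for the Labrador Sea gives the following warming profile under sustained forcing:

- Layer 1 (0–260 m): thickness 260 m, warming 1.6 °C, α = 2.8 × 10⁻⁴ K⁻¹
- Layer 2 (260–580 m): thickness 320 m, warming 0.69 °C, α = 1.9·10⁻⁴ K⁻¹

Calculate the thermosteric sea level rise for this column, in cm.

Δh ≈ 15.8 cm

Layer 1: 1.6 × 2.8×10⁻⁴ × 260 = 0.11648 m
320 × 1.9×10⁻⁴ × 0.69 = 0.041952 m
Δh = 0.11648 + 0.041952 = 0.158432 m ≈ 15.8 cm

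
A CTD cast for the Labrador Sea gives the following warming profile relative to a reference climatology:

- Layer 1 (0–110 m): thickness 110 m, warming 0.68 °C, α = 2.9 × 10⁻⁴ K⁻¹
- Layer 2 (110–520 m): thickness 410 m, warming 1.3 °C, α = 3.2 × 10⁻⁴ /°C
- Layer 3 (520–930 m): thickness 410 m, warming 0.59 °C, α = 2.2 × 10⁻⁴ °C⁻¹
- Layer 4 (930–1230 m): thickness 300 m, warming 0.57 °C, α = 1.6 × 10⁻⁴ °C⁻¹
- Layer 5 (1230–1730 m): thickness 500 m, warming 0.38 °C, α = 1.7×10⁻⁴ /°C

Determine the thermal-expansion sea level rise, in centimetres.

30.5 cm of thermosteric rise

0–110 m: 2.9×10⁻⁴ × 110 × 0.68 = 0.021692 m
Layer 2: 3.2×10⁻⁴ × 1.3 × 410 = 0.17056 m
Layer 3: 2.2×10⁻⁴ × 0.59 × 410 = 0.053218 m
Layer 4: 300 × 1.6×10⁻⁴ × 0.57 = 0.02736 m
500 × 1.7×10⁻⁴ × 0.38 = 0.03230 m
Δh = 0.021692 + 0.17056 + 0.053218 + 0.02736 + 0.03230 = 0.30513 m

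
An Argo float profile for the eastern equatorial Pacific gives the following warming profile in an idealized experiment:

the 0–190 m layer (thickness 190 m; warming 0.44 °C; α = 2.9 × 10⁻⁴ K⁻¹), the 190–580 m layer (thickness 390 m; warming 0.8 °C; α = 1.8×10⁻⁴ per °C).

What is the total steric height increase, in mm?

2.9×10⁻⁴ × 190 × 0.44 = 0.024244 m
190–580 m: 0.8 × 1.8×10⁻⁴ × 390 = 0.05616 m
Δh = 0.024244 + 0.05616 = 0.080404 m

Δh ≈ 80 mm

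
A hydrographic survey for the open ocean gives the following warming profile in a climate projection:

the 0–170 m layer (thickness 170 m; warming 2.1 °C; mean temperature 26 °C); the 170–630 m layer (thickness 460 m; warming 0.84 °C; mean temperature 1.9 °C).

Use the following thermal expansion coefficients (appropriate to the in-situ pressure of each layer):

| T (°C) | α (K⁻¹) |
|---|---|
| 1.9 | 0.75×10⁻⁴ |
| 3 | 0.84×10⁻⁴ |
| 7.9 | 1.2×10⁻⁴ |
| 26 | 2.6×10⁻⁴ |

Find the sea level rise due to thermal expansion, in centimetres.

Layer 1 at 26 °C → α = 2.6×10⁻⁴ K⁻¹
Layer 2 at 1.9 °C → α = 0.75×10⁻⁴ K⁻¹
0–170 m: 2.6×10⁻⁴ × 2.1 × 170 = 0.09282 m
Layer 2: 0.84 × 460 × 0.75×10⁻⁴ = 0.02898 m
Δh = 0.09282 + 0.02898 = 0.12180 m

12.2 cm of thermosteric rise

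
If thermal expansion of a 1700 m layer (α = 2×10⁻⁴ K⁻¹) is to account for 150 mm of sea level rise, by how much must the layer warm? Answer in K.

ΔT = Δh/(αH) = 0.15 / (2×10⁻⁴ × 1700) ≈ 0.4412 K

about 0.441 K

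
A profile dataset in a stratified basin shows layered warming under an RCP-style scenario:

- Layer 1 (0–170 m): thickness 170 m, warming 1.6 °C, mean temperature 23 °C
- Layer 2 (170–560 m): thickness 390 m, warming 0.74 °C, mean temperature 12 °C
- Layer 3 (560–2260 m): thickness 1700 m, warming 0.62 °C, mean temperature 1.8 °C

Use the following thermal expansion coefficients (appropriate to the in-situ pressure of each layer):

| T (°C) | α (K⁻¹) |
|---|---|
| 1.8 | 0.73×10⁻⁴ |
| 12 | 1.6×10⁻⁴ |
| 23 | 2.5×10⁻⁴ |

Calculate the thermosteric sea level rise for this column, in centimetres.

Δh = 19 cm

Layer 1 at 23 °C → α = 2.5×10⁻⁴ K⁻¹
Layer 2 at 12 °C → α = 1.6×10⁻⁴ K⁻¹
Layer 3 at 1.8 °C → α = 0.73×10⁻⁴ K⁻¹
0–170 m: 2.5×10⁻⁴ × 1.6 × 170 = 0.06800 m
Layer 2: 390 × 1.6×10⁻⁴ × 0.74 = 0.046176 m
1700 × 0.73×10⁻⁴ × 0.62 = 0.076942 m
Δh = 0.06800 + 0.046176 + 0.076942 = 0.191118 m ≈ 19 cm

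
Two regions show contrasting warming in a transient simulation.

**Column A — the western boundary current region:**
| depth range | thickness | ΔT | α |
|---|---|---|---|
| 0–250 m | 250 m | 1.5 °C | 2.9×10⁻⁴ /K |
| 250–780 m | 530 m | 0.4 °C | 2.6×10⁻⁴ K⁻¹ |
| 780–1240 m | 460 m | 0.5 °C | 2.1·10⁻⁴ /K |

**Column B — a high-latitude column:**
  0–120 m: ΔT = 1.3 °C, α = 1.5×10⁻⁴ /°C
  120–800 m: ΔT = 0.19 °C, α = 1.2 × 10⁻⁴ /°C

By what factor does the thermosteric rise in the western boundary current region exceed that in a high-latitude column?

5.45

A Layer 1: 2.9×10⁻⁴ × 1.5 × 250 = 0.10875 m
A 530 × 0.4 × 2.6×10⁻⁴ = 0.05512 m
A Layer 3: 460 × 0.5 × 2.1×10⁻⁴ = 0.04830 m
A total: 0.21217 m
B 1.3 × 120 × 1.5×10⁻⁴ = 0.02340 m
B 120–800 m: 680 × 0.19 × 1.2×10⁻⁴ = 0.015504 m
B total: 0.038904 m
Ratio: 0.21217 / 0.038904 ≈ 5.454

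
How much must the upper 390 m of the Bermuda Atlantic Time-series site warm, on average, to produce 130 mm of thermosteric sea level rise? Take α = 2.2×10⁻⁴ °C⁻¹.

ΔT = Δh/(αH) = 0.13 / (2.2×10⁻⁴ × 390) ≈ 1.515 °C

1.52 °C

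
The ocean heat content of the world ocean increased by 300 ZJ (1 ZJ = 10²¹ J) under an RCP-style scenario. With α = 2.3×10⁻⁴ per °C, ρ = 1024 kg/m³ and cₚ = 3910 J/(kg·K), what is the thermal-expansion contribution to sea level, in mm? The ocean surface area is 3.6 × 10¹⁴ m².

47.9 mm

Per unit area: Q = 300×10²¹ / (3.6×10¹⁴) ≈ 8.333×10⁸ J/m²
Δh = αQ/(ρcₚ) = 2.3×10⁻⁴ × 8.333×10⁸ / (1024 × 3910) ≈ 0.047869 m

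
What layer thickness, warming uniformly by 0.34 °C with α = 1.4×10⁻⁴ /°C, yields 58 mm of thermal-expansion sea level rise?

H = Δh/(αΔT) = 0.058 / (1.4×10⁻⁴ × 0.34) ≈ 1218 m

H ≈ 1200 m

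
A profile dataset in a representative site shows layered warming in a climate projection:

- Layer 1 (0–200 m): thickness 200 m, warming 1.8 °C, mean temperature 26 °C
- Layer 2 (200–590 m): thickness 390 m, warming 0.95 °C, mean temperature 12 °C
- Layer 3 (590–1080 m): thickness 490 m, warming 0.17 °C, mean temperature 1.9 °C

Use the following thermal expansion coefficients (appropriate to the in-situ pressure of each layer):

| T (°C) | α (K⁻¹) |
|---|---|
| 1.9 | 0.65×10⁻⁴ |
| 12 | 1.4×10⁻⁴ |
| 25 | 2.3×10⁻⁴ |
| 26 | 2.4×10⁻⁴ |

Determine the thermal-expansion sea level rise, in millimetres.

144 mm

Layer 1 at 26 °C → α = 2.4×10⁻⁴ K⁻¹
Layer 2 at 12 °C → α = 1.4×10⁻⁴ K⁻¹
Layer 3 at 1.9 °C → α = 0.65×10⁻⁴ K⁻¹
200 × 2.4×10⁻⁴ × 1.8 = 0.08640 m
0.95 × 390 × 1.4×10⁻⁴ = 0.05187 m
590–1080 m: 490 × 0.65×10⁻⁴ × 0.17 = 0.0054145 m
Δh = 0.08640 + 0.05187 + 0.0054145 = 0.1436845 m ≈ 144 mm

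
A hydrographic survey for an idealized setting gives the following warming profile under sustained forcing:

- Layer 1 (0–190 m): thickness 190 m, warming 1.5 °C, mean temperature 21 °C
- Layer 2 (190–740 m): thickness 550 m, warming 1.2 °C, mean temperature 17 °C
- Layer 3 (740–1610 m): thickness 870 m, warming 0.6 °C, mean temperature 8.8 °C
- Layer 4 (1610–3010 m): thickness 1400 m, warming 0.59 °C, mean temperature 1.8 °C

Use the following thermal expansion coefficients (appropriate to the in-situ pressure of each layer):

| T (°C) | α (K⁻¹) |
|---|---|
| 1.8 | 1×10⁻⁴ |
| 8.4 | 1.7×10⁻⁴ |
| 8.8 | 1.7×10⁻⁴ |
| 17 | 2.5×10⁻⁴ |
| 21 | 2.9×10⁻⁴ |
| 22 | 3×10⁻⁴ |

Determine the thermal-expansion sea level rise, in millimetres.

Layer 1 at 21 °C → α = 2.9×10⁻⁴ K⁻¹
Layer 2 at 17 °C → α = 2.5×10⁻⁴ K⁻¹
Layer 3 at 8.8 °C → α = 1.7×10⁻⁴ K⁻¹
Layer 4 at 1.8 °C → α = 1×10⁻⁴ K⁻¹
0–190 m: 1.5 × 2.9×10⁻⁴ × 190 = 0.08265 m
1.2 × 550 × 2.5×10⁻⁴ = 0.16500 m
Layer 3: 0.6 × 870 × 1.7×10⁻⁴ = 0.08874 m
Layer 4: 1400 × 0.59 × 1×10⁻⁴ = 0.08260 m
Δh = 0.08265 + 0.16500 + 0.08874 + 0.08260 = 0.41899 m ≈ 419 mm

419 mm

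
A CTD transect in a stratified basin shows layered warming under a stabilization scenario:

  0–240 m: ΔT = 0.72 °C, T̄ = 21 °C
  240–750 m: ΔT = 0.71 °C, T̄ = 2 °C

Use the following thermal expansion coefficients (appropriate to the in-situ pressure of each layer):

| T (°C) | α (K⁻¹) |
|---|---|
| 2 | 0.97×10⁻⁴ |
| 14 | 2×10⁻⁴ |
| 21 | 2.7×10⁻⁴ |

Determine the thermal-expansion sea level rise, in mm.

Δh = 82 mm

Layer 1 at 21 °C → α = 2.7×10⁻⁴ K⁻¹
Layer 2 at 2 °C → α = 0.97×10⁻⁴ K⁻¹
0–240 m: 240 × 2.7×10⁻⁴ × 0.72 = 0.046656 m
Layer 2: 0.71 × 0.97×10⁻⁴ × 510 = 0.0351237 m
Δh = 0.046656 + 0.0351237 = 0.0817797 m ≈ 82 mm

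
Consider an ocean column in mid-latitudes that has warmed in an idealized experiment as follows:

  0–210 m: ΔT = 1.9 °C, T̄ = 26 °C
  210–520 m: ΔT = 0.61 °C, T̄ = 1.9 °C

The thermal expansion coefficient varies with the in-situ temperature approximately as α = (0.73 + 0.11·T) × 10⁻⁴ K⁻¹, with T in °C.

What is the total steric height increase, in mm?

Layer 1: α = (0.73 + 0.11×26)×10⁻⁴ = 3.59×10⁻⁴ K⁻¹
Layer 2: α = (0.73 + 0.11×1.9)×10⁻⁴ = 0.939×10⁻⁴ K⁻¹
Layer 1: 3.59×10⁻⁴ × 1.9 × 210 = 0.143241 m
210–520 m: 310 × 0.939×10⁻⁴ × 0.61 = 0.01775649 m
Δh = 0.143241 + 0.01775649 = 0.16099749 m

161 mm of thermosteric rise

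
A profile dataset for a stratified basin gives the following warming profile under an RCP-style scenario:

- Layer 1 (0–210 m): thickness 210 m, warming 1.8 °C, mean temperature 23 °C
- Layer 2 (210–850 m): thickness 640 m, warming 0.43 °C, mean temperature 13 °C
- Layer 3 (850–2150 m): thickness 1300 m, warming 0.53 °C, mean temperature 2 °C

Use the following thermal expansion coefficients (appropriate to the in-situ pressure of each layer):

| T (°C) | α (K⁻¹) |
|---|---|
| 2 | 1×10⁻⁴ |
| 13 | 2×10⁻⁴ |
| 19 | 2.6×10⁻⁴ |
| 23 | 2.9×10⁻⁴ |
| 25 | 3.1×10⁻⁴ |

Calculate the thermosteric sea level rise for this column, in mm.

Layer 1 at 23 °C → α = 2.9×10⁻⁴ K⁻¹
Layer 2 at 13 °C → α = 2×10⁻⁴ K⁻¹
Layer 3 at 2 °C → α = 1×10⁻⁴ K⁻¹
Layer 1: 210 × 1.8 × 2.9×10⁻⁴ = 0.10962 m
640 × 2×10⁻⁴ × 0.43 = 0.05504 m
850–2150 m: 1×10⁻⁴ × 0.53 × 1300 = 0.06890 m
Δh = 0.10962 + 0.05504 + 0.06890 = 0.23356 m

Δh = 234 mm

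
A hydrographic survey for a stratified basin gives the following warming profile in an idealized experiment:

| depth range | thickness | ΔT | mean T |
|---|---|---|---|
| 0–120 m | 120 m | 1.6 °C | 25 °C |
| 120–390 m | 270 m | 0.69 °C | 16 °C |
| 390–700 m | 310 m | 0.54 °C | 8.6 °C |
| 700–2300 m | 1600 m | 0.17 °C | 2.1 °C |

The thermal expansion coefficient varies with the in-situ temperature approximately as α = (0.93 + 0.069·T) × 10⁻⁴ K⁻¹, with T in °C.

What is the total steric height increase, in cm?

Layer 1: α = (0.93 + 0.069×25)×10⁻⁴ = 2.655×10⁻⁴ K⁻¹
Layer 2: α = (0.93 + 0.069×16)×10⁻⁴ = 2.034×10⁻⁴ K⁻¹
Layer 3: α = (0.93 + 0.069×8.6)×10⁻⁴ = 1.5234×10⁻⁴ K⁻¹
Layer 4: α = (0.93 + 0.069×2.1)×10⁻⁴ = 1.0749×10⁻⁴ K⁻¹
0–120 m: 120 × 2.655×10⁻⁴ × 1.6 = 0.050976 m
0.69 × 270 × 2.034×10⁻⁴ = 0.03789342 m
Layer 3: 310 × 0.54 × 1.5234×10⁻⁴ = 0.025501716 m
700–2300 m: 0.17 × 1600 × 1.0749×10⁻⁴ = 0.02923728 m
Δh = 0.050976 + 0.03789342 + 0.025501716 + 0.02923728 = 0.143608416 m

14.4 cm of thermosteric rise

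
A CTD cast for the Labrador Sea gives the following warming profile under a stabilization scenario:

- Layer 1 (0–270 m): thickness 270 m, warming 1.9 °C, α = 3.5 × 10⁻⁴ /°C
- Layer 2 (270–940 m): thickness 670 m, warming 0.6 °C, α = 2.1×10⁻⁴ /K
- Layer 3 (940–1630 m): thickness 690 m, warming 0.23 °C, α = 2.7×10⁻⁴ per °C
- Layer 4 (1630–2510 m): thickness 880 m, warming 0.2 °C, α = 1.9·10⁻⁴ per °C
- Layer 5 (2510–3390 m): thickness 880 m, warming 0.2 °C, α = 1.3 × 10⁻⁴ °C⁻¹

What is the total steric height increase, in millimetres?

0–270 m: 3.5×10⁻⁴ × 270 × 1.9 = 0.17955 m
Layer 2: 670 × 2.1×10⁻⁴ × 0.6 = 0.08442 m
940–1630 m: 0.23 × 690 × 2.7×10⁻⁴ = 0.042849 m
Layer 4: 880 × 0.2 × 1.9×10⁻⁴ = 0.03344 m
2510–3390 m: 880 × 0.2 × 1.3×10⁻⁴ = 0.02288 m
Δh = 0.17955 + 0.08442 + 0.042849 + 0.03344 + 0.02288 = 0.363139 m

Δh = 363 mm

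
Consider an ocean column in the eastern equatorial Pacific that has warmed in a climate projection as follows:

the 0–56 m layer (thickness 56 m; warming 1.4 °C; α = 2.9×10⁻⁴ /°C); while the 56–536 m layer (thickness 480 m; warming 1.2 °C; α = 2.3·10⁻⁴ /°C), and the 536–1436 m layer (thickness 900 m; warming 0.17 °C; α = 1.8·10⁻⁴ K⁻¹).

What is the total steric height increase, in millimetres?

2.9×10⁻⁴ × 1.4 × 56 = 0.022736 m
480 × 2.3×10⁻⁴ × 1.2 = 0.13248 m
Layer 3: 900 × 1.8×10⁻⁴ × 0.17 = 0.02754 m
Δh = 0.022736 + 0.13248 + 0.02754 = 0.182756 m ≈ 183 mm

183 mm of thermosteric rise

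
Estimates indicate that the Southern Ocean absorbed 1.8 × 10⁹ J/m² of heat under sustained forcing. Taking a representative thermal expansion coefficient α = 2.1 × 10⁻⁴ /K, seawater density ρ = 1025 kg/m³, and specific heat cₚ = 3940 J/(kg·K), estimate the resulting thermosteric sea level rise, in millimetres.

Δh = 93.6 mm

Δh = αQ/(ρcₚ) = 2.1×10⁻⁴ × 1.8×10⁹ / (1025 × 3940) ≈ 0.093599 m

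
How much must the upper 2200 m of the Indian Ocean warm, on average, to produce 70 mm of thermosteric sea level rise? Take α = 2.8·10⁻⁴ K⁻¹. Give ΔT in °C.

ΔT = Δh/(αH) = 0.07 / (2.8×10⁻⁴ × 2200) ≈ 0.1136 °C

0.114 °C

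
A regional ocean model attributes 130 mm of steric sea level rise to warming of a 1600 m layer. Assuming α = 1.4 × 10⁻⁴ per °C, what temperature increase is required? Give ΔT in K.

ΔT ≈ 0.58 K

ΔT = Δh/(αH) = 0.13 / (1.4×10⁻⁴ × 1600) ≈ 0.5804 K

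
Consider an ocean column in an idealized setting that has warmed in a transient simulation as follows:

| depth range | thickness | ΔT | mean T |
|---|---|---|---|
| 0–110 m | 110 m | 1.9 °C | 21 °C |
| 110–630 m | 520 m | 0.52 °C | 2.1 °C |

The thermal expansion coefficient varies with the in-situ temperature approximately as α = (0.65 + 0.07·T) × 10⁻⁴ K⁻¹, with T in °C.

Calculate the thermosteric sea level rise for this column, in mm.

65.9 mm

Layer 1: α = (0.65 + 0.07×21)×10⁻⁴ = 2.12×10⁻⁴ K⁻¹
Layer 2: α = (0.65 + 0.07×2.1)×10⁻⁴ = 0.797×10⁻⁴ K⁻¹
Layer 1: 2.12×10⁻⁴ × 110 × 1.9 = 0.044308 m
520 × 0.797×10⁻⁴ × 0.52 = 0.02155088 m
Δh = 0.044308 + 0.02155088 = 0.06585888 m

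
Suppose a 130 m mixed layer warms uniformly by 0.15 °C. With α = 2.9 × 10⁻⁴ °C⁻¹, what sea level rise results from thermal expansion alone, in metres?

Δh = αΔT·H = 2.9×10⁻⁴ × 0.15 × 130 = 0.005655 m

Δh = 0.0057 m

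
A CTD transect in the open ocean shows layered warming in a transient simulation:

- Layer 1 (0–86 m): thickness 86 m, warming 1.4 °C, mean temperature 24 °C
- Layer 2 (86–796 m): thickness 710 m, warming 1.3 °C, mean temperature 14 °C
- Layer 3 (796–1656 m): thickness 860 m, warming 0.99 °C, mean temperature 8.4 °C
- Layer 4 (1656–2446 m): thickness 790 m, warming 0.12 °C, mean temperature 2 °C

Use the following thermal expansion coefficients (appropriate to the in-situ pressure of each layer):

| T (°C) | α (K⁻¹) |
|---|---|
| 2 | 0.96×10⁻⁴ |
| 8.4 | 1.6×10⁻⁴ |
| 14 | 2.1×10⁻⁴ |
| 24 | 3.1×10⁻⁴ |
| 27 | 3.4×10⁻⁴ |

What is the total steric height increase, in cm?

37.6 cm

Layer 1 at 24 °C → α = 3.1×10⁻⁴ K⁻¹
Layer 2 at 14 °C → α = 2.1×10⁻⁴ K⁻¹
Layer 3 at 8.4 °C → α = 1.6×10⁻⁴ K⁻¹
Layer 4 at 2 °C → α = 0.96×10⁻⁴ K⁻¹
0–86 m: 3.1×10⁻⁴ × 1.4 × 86 = 0.037324 m
Layer 2: 2.1×10⁻⁴ × 1.3 × 710 = 0.19383 m
Layer 3: 860 × 1.6×10⁻⁴ × 0.99 = 0.136224 m
0.96×10⁻⁴ × 790 × 0.12 = 0.0091008 m
Δh = 0.037324 + 0.19383 + 0.136224 + 0.0091008 = 0.3764788 m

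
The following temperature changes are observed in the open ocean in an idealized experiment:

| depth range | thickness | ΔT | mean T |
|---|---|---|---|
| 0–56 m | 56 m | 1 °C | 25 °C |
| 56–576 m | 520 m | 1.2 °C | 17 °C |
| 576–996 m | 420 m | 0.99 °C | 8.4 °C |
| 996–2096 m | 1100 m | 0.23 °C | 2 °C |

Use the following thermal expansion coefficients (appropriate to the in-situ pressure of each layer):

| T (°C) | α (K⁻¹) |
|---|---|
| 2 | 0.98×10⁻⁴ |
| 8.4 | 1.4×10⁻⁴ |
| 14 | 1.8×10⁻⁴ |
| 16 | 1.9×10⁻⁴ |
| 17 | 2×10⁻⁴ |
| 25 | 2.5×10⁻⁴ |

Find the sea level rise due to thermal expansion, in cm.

Layer 1 at 25 °C → α = 2.5×10⁻⁴ K⁻¹
Layer 2 at 17 °C → α = 2×10⁻⁴ K⁻¹
Layer 3 at 8.4 °C → α = 1.4×10⁻⁴ K⁻¹
Layer 4 at 2 °C → α = 0.98×10⁻⁴ K⁻¹
0–56 m: 2.5×10⁻⁴ × 1 × 56 = 0.01400 m
1.2 × 2×10⁻⁴ × 520 = 0.12480 m
576–996 m: 0.99 × 1.4×10⁻⁴ × 420 = 0.058212 m
996–2096 m: 0.98×10⁻⁴ × 0.23 × 1100 = 0.024794 m
Δh = 0.01400 + 0.12480 + 0.058212 + 0.024794 = 0.221806 m

Δh = 22.2 cm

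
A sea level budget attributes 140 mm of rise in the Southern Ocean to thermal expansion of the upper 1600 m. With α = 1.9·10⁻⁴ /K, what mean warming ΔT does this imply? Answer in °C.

0.461 °C

ΔT = Δh/(αH) = 0.14 / (1.9×10⁻⁴ × 1600) ≈ 0.4605 °C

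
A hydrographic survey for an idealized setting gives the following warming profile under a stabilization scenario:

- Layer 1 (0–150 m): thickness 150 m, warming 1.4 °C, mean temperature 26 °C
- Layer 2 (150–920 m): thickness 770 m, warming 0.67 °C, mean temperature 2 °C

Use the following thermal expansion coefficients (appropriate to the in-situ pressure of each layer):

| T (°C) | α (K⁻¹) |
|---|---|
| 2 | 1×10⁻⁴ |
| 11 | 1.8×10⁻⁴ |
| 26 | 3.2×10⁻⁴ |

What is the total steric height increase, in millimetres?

about 119 mm

Layer 1 at 26 °C → α = 3.2×10⁻⁴ K⁻¹
Layer 2 at 2 °C → α = 1×10⁻⁴ K⁻¹
Layer 1: 1.4 × 3.2×10⁻⁴ × 150 = 0.06720 m
150–920 m: 0.67 × 770 × 1×10⁻⁴ = 0.05159 m
Δh = 0.06720 + 0.05159 = 0.11879 m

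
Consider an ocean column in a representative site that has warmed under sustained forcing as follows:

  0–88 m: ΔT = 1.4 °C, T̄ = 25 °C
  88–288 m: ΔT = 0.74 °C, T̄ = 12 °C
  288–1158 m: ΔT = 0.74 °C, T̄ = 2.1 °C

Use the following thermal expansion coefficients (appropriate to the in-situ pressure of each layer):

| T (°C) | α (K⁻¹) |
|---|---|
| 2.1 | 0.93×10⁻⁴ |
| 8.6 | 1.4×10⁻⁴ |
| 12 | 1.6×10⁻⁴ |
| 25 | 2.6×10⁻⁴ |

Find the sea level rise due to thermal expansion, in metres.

about 0.116 m

Layer 1 at 25 °C → α = 2.6×10⁻⁴ K⁻¹
Layer 2 at 12 °C → α = 1.6×10⁻⁴ K⁻¹
Layer 3 at 2.1 °C → α = 0.93×10⁻⁴ K⁻¹
0–88 m: 2.6×10⁻⁴ × 1.4 × 88 = 0.032032 m
Layer 2: 1.6×10⁻⁴ × 200 × 0.74 = 0.02368 m
Layer 3: 0.93×10⁻⁴ × 0.74 × 870 = 0.0598734 m
Δh = 0.032032 + 0.02368 + 0.0598734 = 0.1155854 m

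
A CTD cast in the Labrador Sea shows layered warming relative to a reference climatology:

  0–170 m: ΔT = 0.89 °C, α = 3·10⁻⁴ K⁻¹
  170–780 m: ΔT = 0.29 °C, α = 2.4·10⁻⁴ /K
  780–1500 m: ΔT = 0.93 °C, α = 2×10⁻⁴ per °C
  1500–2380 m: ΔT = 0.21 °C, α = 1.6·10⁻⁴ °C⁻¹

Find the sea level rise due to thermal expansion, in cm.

25 cm of thermosteric rise

3×10⁻⁴ × 170 × 0.89 = 0.04539 m
170–780 m: 2.4×10⁻⁴ × 0.29 × 610 = 0.042456 m
720 × 2×10⁻⁴ × 0.93 = 0.13392 m
1500–2380 m: 1.6×10⁻⁴ × 0.21 × 880 = 0.029568 m
Δh = 0.04539 + 0.042456 + 0.13392 + 0.029568 = 0.251334 m ≈ 25 cm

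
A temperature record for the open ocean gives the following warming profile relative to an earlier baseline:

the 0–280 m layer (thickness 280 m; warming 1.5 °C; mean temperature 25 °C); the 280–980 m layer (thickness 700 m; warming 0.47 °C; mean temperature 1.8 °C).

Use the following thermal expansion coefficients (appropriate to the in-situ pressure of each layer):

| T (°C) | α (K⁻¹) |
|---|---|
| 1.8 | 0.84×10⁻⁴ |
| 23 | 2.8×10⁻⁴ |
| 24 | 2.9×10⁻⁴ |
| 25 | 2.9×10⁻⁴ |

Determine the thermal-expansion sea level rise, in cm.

Δh = 14.9 cm

Layer 1 at 25 °C → α = 2.9×10⁻⁴ K⁻¹
Layer 2 at 1.8 °C → α = 0.84×10⁻⁴ K⁻¹
2.9×10⁻⁴ × 1.5 × 280 = 0.12180 m
700 × 0.84×10⁻⁴ × 0.47 = 0.027636 m
Δh = 0.12180 + 0.027636 = 0.149436 m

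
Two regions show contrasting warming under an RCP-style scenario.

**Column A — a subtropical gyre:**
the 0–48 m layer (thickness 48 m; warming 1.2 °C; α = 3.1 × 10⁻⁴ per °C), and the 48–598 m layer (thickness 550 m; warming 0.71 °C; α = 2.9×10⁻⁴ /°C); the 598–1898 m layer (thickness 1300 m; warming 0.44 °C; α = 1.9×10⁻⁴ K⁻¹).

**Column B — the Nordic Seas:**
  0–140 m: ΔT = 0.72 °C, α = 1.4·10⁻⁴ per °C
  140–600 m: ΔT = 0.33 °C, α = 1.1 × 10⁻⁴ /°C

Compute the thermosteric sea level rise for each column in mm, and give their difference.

Δh_A ≈ 240 mm, Δh_B ≈ 31 mm; difference ≈ 210 mm

A 3.1×10⁻⁴ × 1.2 × 48 = 0.017856 m
A 48–598 m: 550 × 2.9×10⁻⁴ × 0.71 = 0.113245 m
A Layer 3: 0.44 × 1300 × 1.9×10⁻⁴ = 0.10868 m
A total: 0.239781 m
B Layer 1: 140 × 0.72 × 1.4×10⁻⁴ = 0.014112 m
B Layer 2: 0.33 × 1.1×10⁻⁴ × 460 = 0.016698 m
B total: 0.03081 m
Difference: 0.239781 − 0.03081 = 0.208971 m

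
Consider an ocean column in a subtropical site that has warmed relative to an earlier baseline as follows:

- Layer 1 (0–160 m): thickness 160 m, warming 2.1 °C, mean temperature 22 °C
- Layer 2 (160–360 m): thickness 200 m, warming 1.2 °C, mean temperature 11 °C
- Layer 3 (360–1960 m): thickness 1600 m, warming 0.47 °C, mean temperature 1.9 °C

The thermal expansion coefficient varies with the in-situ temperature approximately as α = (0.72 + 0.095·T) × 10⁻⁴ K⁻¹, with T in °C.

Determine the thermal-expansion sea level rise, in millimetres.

Layer 1: α = (0.72 + 0.095×22)×10⁻⁴ = 2.81×10⁻⁴ K⁻¹
Layer 2: α = (0.72 + 0.095×11)×10⁻⁴ = 1.765×10⁻⁴ K⁻¹
Layer 3: α = (0.72 + 0.095×1.9)×10⁻⁴ = 0.9005×10⁻⁴ K⁻¹
Layer 1: 160 × 2.81×10⁻⁴ × 2.1 = 0.094416 m
Layer 2: 200 × 1.2 × 1.765×10⁻⁴ = 0.04236 m
0.9005×10⁻⁴ × 0.47 × 1600 = 0.0677176 m
Δh = 0.094416 + 0.04236 + 0.0677176 = 0.2044936 m

Δh ≈ 204 mm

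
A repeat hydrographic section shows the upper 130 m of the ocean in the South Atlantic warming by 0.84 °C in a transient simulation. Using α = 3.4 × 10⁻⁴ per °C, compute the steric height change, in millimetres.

about 37.1 mm

Δh = αΔT·H = 3.4×10⁻⁴ × 0.84 × 130 = 0.037128 m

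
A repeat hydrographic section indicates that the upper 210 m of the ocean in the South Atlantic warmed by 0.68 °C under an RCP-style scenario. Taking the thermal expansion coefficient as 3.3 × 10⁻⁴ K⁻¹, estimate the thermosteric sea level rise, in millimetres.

about 47.1 mm

Δh = αΔT·H = 3.3×10⁻⁴ × 0.68 × 210 = 0.047124 m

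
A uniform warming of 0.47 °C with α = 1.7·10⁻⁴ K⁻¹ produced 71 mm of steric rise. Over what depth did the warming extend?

H = Δh/(αΔT) = 0.071 / (1.7×10⁻⁴ × 0.47) ≈ 888.6 m

about 890 m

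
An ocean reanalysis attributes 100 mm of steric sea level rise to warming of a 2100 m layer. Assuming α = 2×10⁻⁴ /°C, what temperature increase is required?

0.24 K

ΔT = Δh/(αH) = 0.1 / (2×10⁻⁴ × 2100) ≈ 0.2381 K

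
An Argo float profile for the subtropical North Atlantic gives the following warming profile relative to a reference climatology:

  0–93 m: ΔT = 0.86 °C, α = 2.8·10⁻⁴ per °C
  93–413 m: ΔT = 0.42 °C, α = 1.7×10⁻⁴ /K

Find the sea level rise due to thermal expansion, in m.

0–93 m: 2.8×10⁻⁴ × 93 × 0.86 = 0.0223944 m
93–413 m: 1.7×10⁻⁴ × 320 × 0.42 = 0.022848 m
Δh = 0.0223944 + 0.022848 = 0.0452424 m ≈ 0.0452 m

0.0452 m of thermosteric rise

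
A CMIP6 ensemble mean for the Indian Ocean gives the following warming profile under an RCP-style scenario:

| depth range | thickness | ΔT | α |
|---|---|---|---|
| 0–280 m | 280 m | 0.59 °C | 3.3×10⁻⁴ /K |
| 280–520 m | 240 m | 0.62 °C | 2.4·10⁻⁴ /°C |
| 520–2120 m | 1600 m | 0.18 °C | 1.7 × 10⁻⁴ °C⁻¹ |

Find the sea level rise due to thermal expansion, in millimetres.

0.59 × 280 × 3.3×10⁻⁴ = 0.054516 m
280–520 m: 240 × 2.4×10⁻⁴ × 0.62 = 0.035712 m
520–2120 m: 1600 × 0.18 × 1.7×10⁻⁴ = 0.04896 m
Δh = 0.054516 + 0.035712 + 0.04896 = 0.139188 m

about 140 mm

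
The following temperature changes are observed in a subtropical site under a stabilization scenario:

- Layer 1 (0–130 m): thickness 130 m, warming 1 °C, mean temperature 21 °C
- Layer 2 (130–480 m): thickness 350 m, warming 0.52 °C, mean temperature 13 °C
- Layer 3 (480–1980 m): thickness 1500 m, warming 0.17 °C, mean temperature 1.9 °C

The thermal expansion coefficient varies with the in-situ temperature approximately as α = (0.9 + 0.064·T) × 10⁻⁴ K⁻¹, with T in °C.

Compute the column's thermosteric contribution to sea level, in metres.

0.087 m

Layer 1: α = (0.9 + 0.064×21)×10⁻⁴ = 2.244×10⁻⁴ K⁻¹
Layer 2: α = (0.9 + 0.064×13)×10⁻⁴ = 1.732×10⁻⁴ K⁻¹
Layer 3: α = (0.9 + 0.064×1.9)×10⁻⁴ = 1.0216×10⁻⁴ K⁻¹
130 × 1 × 2.244×10⁻⁴ = 0.029172 m
130–480 m: 1.732×10⁻⁴ × 0.52 × 350 = 0.0315224 m
480–1980 m: 0.17 × 1500 × 1.0216×10⁻⁴ = 0.0260508 m
Δh = 0.029172 + 0.0315224 + 0.0260508 = 0.0867452 m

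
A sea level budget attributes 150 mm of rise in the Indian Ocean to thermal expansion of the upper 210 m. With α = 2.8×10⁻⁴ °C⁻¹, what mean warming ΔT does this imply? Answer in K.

ΔT = Δh/(αH) = 0.15 / (2.8×10⁻⁴ × 210) ≈ 2.551 K

2.55 K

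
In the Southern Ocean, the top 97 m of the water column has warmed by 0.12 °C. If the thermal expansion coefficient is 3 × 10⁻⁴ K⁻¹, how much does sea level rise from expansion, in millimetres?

Δh = αΔT·H = 3×10⁻⁴ × 0.12 × 97 = 0.003492 m

about 3.5 mm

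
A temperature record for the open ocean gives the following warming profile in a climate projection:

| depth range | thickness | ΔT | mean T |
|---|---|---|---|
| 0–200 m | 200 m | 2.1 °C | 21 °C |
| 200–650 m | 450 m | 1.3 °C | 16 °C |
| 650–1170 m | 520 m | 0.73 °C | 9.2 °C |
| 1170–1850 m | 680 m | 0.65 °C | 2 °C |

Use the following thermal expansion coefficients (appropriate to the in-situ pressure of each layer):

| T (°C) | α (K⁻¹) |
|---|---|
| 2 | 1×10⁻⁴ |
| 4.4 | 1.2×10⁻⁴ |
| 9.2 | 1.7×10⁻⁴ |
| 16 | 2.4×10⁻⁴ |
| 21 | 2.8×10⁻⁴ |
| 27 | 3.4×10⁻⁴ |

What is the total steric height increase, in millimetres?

Δh ≈ 367 mm

Layer 1 at 21 °C → α = 2.8×10⁻⁴ K⁻¹
Layer 2 at 16 °C → α = 2.4×10⁻⁴ K⁻¹
Layer 3 at 9.2 °C → α = 1.7×10⁻⁴ K⁻¹
Layer 4 at 2 °C → α = 1×10⁻⁴ K⁻¹
Layer 1: 2.8×10⁻⁴ × 2.1 × 200 = 0.11760 m
200–650 m: 2.4×10⁻⁴ × 1.3 × 450 = 0.14040 m
Layer 3: 0.73 × 520 × 1.7×10⁻⁴ = 0.064532 m
0.65 × 1×10⁻⁴ × 680 = 0.04420 m
Δh = 0.11760 + 0.14040 + 0.064532 + 0.04420 = 0.366732 m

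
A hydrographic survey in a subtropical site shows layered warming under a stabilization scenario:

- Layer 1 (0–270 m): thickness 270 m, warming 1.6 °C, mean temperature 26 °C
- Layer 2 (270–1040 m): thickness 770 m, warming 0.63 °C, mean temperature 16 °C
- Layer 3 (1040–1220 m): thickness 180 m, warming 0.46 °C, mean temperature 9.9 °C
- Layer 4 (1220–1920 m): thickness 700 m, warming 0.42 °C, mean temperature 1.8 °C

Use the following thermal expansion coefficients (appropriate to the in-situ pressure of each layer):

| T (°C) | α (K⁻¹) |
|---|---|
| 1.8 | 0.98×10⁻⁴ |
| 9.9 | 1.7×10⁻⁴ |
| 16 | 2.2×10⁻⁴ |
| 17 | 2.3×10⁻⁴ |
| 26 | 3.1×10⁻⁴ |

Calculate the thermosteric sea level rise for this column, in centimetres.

28.4 cm of thermosteric rise

Layer 1 at 26 °C → α = 3.1×10⁻⁴ K⁻¹
Layer 2 at 16 °C → α = 2.2×10⁻⁴ K⁻¹
Layer 3 at 9.9 °C → α = 1.7×10⁻⁴ K⁻¹
Layer 4 at 1.8 °C → α = 0.98×10⁻⁴ K⁻¹
Layer 1: 3.1×10⁻⁴ × 270 × 1.6 = 0.13392 m
270–1040 m: 0.63 × 770 × 2.2×10⁻⁴ = 0.106722 m
180 × 0.46 × 1.7×10⁻⁴ = 0.014076 m
1220–1920 m: 0.98×10⁻⁴ × 700 × 0.42 = 0.028812 m
Δh = 0.13392 + 0.106722 + 0.014076 + 0.028812 = 0.28353 m ≈ 28.4 cm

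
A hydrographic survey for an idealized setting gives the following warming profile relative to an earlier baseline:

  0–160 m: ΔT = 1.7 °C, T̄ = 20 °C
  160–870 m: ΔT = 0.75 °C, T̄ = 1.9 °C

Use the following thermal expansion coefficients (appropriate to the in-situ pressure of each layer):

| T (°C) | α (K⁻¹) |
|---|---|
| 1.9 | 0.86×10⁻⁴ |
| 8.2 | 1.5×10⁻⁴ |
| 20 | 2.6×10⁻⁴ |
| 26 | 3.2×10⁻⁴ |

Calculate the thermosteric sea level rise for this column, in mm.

Δh ≈ 120 mm

Layer 1 at 20 °C → α = 2.6×10⁻⁴ K⁻¹
Layer 2 at 1.9 °C → α = 0.86×10⁻⁴ K⁻¹
1.7 × 2.6×10⁻⁴ × 160 = 0.07072 m
0.75 × 0.86×10⁻⁴ × 710 = 0.045795 m
Δh = 0.07072 + 0.045795 = 0.116515 m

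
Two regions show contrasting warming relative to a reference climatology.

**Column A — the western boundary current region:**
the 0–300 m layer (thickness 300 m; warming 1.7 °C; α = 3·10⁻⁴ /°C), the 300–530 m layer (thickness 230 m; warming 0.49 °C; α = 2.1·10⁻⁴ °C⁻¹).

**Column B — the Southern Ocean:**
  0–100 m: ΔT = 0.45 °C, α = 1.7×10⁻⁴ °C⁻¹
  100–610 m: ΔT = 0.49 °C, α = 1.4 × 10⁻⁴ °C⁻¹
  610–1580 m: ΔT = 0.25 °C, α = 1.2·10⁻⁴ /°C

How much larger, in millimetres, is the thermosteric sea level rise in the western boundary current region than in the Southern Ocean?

A 3×10⁻⁴ × 1.7 × 300 = 0.15300 m
A 300–530 m: 0.49 × 230 × 2.1×10⁻⁴ = 0.023667 m
A total: 0.176667 m
B 0–100 m: 100 × 0.45 × 1.7×10⁻⁴ = 0.00765 m
B 100–610 m: 1.4×10⁻⁴ × 510 × 0.49 = 0.034986 m
B 1.2×10⁻⁴ × 0.25 × 970 = 0.02910 m
B total: 0.071736 m
Difference: 0.176667 − 0.071736 = 0.104931 m

Δh_A − Δh_B ≈ 105 mm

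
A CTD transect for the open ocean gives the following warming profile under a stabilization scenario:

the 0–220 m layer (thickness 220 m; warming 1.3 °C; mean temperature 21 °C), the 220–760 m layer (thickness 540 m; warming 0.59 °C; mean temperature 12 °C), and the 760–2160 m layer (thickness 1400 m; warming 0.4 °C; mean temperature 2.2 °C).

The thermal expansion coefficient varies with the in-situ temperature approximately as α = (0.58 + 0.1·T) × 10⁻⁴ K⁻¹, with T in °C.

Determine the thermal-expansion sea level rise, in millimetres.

180 mm of thermosteric rise

Layer 1: α = (0.58 + 0.1×21)×10⁻⁴ = 2.68×10⁻⁴ K⁻¹
Layer 2: α = (0.58 + 0.1×12)×10⁻⁴ = 1.78×10⁻⁴ K⁻¹
Layer 3: α = (0.58 + 0.1×2.2)×10⁻⁴ = 0.8×10⁻⁴ K⁻¹
Layer 1: 220 × 1.3 × 2.68×10⁻⁴ = 0.076648 m
Layer 2: 0.59 × 1.78×10⁻⁴ × 540 = 0.0567108 m
Layer 3: 1400 × 0.4 × 0.8×10⁻⁴ = 0.04480 m
Δh = 0.076648 + 0.0567108 + 0.04480 = 0.1781588 m ≈ 180 mm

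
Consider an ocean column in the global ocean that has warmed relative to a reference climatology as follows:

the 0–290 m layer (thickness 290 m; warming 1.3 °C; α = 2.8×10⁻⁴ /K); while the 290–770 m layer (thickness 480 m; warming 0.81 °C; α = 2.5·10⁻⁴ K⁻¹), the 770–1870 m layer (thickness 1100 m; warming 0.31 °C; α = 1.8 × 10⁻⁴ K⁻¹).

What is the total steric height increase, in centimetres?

1.3 × 290 × 2.8×10⁻⁴ = 0.10556 m
0.81 × 480 × 2.5×10⁻⁴ = 0.09720 m
770–1870 m: 1100 × 0.31 × 1.8×10⁻⁴ = 0.06138 m
Δh = 0.10556 + 0.09720 + 0.06138 = 0.26414 m

Δh ≈ 26 cm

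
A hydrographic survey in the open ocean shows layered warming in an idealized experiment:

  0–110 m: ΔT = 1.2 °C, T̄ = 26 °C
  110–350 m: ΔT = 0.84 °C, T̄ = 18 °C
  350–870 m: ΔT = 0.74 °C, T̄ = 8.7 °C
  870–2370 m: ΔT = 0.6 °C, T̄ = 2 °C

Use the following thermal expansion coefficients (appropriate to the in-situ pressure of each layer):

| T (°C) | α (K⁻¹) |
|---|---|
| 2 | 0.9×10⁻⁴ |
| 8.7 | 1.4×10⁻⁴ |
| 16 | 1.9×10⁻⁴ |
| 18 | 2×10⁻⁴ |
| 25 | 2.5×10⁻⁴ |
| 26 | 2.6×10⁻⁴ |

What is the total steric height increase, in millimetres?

Δh ≈ 210 mm

Layer 1 at 26 °C → α = 2.6×10⁻⁴ K⁻¹
Layer 2 at 18 °C → α = 2×10⁻⁴ K⁻¹
Layer 3 at 8.7 °C → α = 1.4×10⁻⁴ K⁻¹
Layer 4 at 2 °C → α = 0.9×10⁻⁴ K⁻¹
0–110 m: 110 × 2.6×10⁻⁴ × 1.2 = 0.03432 m
2×10⁻⁴ × 240 × 0.84 = 0.04032 m
1.4×10⁻⁴ × 0.74 × 520 = 0.053872 m
870–2370 m: 1500 × 0.6 × 0.9×10⁻⁴ = 0.08100 m
Δh = 0.03432 + 0.04032 + 0.053872 + 0.08100 = 0.209512 m ≈ 210 mm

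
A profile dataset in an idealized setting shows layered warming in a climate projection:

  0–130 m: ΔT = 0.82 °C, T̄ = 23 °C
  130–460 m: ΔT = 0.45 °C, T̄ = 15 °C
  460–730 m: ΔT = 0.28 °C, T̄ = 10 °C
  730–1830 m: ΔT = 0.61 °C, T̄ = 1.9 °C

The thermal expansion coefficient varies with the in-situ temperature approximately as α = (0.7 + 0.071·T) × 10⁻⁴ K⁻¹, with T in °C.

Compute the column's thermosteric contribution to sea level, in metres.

0.12 m

Layer 1: α = (0.7 + 0.071×23)×10⁻⁴ = 2.333×10⁻⁴ K⁻¹
Layer 2: α = (0.7 + 0.071×15)×10⁻⁴ = 1.765×10⁻⁴ K⁻¹
Layer 3: α = (0.7 + 0.071×10)×10⁻⁴ = 1.41×10⁻⁴ K⁻¹
Layer 4: α = (0.7 + 0.071×1.9)×10⁻⁴ = 0.8349×10⁻⁴ K⁻¹
0–130 m: 2.333×10⁻⁴ × 0.82 × 130 = 0.02486978 m
330 × 1.765×10⁻⁴ × 0.45 = 0.02621025 m
270 × 1.41×10⁻⁴ × 0.28 = 0.0106596 m
Layer 4: 0.8349×10⁻⁴ × 1100 × 0.61 = 0.05602179 m
Δh = 0.02486978 + 0.02621025 + 0.0106596 + 0.05602179 = 0.11776142 m ≈ 0.12 m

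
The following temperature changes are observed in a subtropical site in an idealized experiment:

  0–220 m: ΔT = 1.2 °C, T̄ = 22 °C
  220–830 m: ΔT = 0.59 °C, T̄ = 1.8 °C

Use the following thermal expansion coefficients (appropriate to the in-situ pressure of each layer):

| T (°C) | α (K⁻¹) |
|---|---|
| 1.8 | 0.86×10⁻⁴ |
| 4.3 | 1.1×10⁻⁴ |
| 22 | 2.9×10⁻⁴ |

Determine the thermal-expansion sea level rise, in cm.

Δh = 10.8 cm

Layer 1 at 22 °C → α = 2.9×10⁻⁴ K⁻¹
Layer 2 at 1.8 °C → α = 0.86×10⁻⁴ K⁻¹
1.2 × 2.9×10⁻⁴ × 220 = 0.07656 m
220–830 m: 0.86×10⁻⁴ × 610 × 0.59 = 0.0309514 m
Δh = 0.07656 + 0.0309514 = 0.1075114 m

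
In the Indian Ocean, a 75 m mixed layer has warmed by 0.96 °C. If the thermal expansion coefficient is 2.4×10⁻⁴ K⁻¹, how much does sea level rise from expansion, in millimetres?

Δh = αΔT·H = 2.4×10⁻⁴ × 0.96 × 75 = 0.01728 m

17 mm of thermosteric rise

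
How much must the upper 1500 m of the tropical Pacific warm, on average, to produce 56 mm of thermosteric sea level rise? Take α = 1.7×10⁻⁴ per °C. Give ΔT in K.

about 0.22 K

ΔT = Δh/(αH) = 0.056 / (1.7×10⁻⁴ × 1500) ≈ 0.2196 K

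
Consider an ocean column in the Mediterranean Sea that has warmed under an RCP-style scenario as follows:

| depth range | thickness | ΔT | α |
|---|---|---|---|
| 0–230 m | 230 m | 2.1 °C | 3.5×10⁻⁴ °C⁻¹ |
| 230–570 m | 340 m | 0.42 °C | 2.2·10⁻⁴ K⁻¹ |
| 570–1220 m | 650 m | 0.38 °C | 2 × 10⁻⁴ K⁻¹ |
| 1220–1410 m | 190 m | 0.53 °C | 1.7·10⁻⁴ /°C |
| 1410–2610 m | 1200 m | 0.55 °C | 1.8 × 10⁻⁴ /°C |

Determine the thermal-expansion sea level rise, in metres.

Layer 1: 2.1 × 3.5×10⁻⁴ × 230 = 0.16905 m
340 × 2.2×10⁻⁴ × 0.42 = 0.031416 m
570–1220 m: 2×10⁻⁴ × 650 × 0.38 = 0.04940 m
Layer 4: 190 × 1.7×10⁻⁴ × 0.53 = 0.017119 m
1200 × 0.55 × 1.8×10⁻⁴ = 0.11880 m
Δh = 0.16905 + 0.031416 + 0.04940 + 0.017119 + 0.11880 = 0.385785 m ≈ 0.386 m

Δh = 0.386 m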